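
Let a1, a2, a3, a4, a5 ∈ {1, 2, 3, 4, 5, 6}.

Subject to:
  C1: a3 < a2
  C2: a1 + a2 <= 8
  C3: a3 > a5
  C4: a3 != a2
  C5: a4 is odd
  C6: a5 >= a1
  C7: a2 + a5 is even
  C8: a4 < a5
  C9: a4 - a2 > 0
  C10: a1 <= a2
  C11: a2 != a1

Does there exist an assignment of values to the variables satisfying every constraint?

Constraints 1, 3, 8, and 9 give a5 < a3, a3 < a2, a2 < a4, a4 < a5. Chaining: a5 < a3 < a2 < a4 < a5, which forces a5 < a5 — impossible.

Unsatisfiable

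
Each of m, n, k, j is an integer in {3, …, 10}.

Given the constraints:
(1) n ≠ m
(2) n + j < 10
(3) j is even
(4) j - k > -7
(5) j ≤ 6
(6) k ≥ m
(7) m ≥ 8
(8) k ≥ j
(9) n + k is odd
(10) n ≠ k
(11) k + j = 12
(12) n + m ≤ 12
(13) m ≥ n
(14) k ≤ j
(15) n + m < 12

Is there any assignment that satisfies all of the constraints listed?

From constraints 6 and 7: k ≥ m and m ≥ 8, so k ≥ 8. From constraints 5 and 14: k ≤ j and j ≤ 6, so k ≤ 6. But 6 < 8, so no value of k works.

Unsatisfiable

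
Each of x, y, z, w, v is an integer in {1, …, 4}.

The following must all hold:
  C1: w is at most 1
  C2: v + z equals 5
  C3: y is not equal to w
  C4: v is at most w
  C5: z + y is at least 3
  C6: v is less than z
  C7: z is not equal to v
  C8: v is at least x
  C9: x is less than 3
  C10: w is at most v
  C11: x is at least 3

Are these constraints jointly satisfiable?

From constraints 8 and 11: v ≥ x and x ≥ 3, so v ≥ 3. From constraints 1 and 4: v ≤ w and w ≤ 1, so v ≤ 1. But 1 < 3, so no value of v works.

Unsatisfiable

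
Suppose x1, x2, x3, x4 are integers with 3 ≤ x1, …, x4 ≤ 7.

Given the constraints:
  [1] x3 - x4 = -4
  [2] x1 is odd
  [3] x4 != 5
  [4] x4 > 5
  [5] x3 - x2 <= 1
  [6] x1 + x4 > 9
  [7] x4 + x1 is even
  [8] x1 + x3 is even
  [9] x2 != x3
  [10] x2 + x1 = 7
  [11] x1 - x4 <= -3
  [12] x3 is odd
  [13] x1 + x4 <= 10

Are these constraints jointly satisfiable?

Satisfiable

Setting (x1, x2, x3, x4) = (3, 4, 3, 7) satisfies everything: constraint 1: x3 - x4 = -4; constraint 5: x3 - x2 = -1, and the others follow.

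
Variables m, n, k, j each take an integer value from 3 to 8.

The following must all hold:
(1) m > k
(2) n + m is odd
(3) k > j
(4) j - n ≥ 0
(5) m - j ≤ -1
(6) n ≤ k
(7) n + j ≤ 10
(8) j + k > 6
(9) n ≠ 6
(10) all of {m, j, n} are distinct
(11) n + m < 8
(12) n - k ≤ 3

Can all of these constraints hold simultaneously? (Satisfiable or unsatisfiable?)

Constraints 1, 3, and 5 give j < k, k < m, m < j. Chaining: j < k < m < j, which forces j < j — impossible.

Unsatisfiable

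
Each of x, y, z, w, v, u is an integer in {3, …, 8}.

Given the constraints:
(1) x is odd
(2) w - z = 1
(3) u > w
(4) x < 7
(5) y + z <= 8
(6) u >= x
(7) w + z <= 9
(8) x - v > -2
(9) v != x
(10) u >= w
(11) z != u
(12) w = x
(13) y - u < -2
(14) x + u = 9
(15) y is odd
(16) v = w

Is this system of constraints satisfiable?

Unsatisfiable

From constraints 12 and 16, v = w = x, so v = x. But constraint 9 says v ≠ x. Contradiction.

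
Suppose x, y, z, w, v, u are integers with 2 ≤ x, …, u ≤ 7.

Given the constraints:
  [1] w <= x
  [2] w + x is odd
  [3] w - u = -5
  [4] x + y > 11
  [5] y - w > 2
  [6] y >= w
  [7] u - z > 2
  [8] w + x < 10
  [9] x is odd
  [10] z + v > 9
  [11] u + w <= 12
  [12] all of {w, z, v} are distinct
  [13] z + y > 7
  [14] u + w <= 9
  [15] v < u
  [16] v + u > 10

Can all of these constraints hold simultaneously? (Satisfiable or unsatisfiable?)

Satisfiable

Take x = 7, y = 6, z = 4, w = 2, v = 6, u = 7. Then constraint 3: w - u = -5; constraint 4: x + y = 13; constraint 5: y - w = 4, and every other listed constraint is also met.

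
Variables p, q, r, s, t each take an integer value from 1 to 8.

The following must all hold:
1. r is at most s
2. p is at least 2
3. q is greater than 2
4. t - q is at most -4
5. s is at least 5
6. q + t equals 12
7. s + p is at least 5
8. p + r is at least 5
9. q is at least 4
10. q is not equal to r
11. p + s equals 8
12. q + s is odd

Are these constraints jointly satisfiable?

One satisfying assignment is p = 3, q = 8, r = 3, s = 5, t = 4.
For the less obvious constraints — constraint 4: t - q = -4; constraint 6: q + t = 12 — and the others hold by inspection.

Satisfiable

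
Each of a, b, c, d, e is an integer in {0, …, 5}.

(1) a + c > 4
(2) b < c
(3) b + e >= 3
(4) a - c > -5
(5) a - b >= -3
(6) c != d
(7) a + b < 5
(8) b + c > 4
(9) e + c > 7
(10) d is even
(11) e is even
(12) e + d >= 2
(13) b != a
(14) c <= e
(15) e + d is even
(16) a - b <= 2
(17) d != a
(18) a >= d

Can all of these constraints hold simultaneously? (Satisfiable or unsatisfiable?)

The assignment a = 1, b = 2, c = 4, d = 0, e = 4 works:
  constraint 1 holds since a + c = 5.
  constraint 3 holds since b + e = 6.
  constraint 4 holds since a - c = -3.
The rest check out directly.

Satisfiable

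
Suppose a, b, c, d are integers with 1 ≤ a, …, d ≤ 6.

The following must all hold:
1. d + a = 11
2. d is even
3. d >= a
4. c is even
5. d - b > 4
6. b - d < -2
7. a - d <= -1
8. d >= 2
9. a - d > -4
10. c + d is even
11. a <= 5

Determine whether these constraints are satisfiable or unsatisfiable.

Try a = 5, b = 1, c = 2, d = 6.
Check constraint 1: d + a = 11; constraint 5: d - b = 5; constraint 6: b - d = -5. The remaining constraints are straightforward to verify.

Satisfiable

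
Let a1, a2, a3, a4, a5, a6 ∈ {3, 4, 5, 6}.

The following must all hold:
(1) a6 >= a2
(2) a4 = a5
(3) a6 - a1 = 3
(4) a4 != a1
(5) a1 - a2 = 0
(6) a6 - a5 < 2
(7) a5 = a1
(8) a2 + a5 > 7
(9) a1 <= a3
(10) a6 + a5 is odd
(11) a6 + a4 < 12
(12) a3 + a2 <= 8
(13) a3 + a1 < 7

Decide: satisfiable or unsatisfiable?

Unsatisfiable

From constraints 2 and 7, a4 = a5 = a1, so a4 = a1. But constraint 4 says a4 ≠ a1. Contradiction.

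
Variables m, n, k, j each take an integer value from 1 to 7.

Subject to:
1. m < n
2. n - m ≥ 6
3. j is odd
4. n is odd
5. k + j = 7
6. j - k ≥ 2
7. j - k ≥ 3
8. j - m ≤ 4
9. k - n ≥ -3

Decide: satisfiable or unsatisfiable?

Unsatisfiable

Constraints 2, 7, 8, and 9 give m − j ≥ -4, j − k ≥ 3, k − n ≥ -3, n − m ≥ 6.
Adding all 4 inequalities: the left sides telescope to 0, and the right sides sum to (-4) + 3 + (-3) + 6 = 2. So 0 ≥ 2, which is false.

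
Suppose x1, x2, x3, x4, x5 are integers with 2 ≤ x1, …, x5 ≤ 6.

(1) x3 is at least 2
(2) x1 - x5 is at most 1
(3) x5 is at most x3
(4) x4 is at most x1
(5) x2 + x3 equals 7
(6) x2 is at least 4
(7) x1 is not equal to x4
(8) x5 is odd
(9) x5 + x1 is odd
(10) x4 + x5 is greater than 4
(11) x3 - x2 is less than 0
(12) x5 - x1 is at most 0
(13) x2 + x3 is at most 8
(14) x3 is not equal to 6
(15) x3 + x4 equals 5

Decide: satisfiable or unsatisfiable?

One satisfying assignment is x1 = 4, x2 = 4, x3 = 3, x4 = 2, x5 = 3.
For the less obvious constraints — constraint 2: x1 - x5 = 1; constraint 5: x2 + x3 = 7 — and the others hold by inspection.

Satisfiable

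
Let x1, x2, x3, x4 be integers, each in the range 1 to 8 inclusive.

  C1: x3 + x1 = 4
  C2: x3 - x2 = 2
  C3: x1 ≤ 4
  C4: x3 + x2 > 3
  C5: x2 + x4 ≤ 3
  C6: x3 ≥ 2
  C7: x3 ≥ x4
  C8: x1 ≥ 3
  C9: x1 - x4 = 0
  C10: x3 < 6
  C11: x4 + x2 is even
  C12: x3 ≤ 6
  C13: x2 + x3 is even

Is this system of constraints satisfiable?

From constraint 6: x3 ≥ 2. From constraint 8: x1 ≥ 3. Hence x3 + x1 ≥ 5. But constraint 1 requires x3 + x1 = 4, and 4 < 5. Contradiction.

Unsatisfiable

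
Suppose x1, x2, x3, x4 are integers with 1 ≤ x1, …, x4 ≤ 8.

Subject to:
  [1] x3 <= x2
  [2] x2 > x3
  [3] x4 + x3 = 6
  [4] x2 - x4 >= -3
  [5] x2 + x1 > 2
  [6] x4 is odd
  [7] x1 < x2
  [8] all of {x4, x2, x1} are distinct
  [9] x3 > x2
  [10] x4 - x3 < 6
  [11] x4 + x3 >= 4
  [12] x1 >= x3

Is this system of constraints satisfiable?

Constraints 7, 9, and 12 give x1 < x2, x2 < x3, x3 ≤ x1. Chaining: x1 < x2 < x3 ≤ x1, which forces x1 < x1 — impossible.

Unsatisfiable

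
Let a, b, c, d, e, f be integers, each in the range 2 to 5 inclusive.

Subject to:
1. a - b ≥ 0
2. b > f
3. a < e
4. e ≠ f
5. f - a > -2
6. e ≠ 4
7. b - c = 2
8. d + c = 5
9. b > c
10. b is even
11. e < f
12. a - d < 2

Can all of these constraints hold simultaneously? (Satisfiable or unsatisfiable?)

Constraints 1, 2, 3, and 11 give b ≤ a, a < e, e < f, f < b. Chaining: b ≤ a < e < f < b, which forces b < b — impossible.

Unsatisfiable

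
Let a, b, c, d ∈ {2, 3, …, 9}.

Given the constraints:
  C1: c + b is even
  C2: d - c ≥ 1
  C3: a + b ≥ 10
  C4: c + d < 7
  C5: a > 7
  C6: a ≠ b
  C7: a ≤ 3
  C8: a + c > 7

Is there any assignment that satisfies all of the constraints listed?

From constraint 5: a ≥ 8. From constraint 7: a ≤ 3. But 3 < 8, so no value of a works.

Unsatisfiable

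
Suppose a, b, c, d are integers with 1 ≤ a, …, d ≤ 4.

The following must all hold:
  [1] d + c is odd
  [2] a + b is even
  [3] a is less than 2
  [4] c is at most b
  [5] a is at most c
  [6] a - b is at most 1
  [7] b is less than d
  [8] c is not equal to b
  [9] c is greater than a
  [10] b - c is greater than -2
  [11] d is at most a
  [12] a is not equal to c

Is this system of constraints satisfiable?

Unsatisfiable

Constraints 4, 7, 9, and 11 give a < c, c ≤ b, b < d, d ≤ a. Chaining: a < c ≤ b < d ≤ a, which forces a < a — impossible.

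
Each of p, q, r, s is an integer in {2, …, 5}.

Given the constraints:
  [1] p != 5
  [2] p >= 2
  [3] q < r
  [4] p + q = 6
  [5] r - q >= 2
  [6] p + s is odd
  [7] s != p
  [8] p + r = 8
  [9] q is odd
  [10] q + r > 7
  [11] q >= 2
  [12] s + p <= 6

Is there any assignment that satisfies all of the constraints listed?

One satisfying assignment is p = 3, q = 3, r = 5, s = 2.
For the less obvious constraints — constraint 4: p + q = 6; constraint 5: r - q = 2 — and the others hold by inspection.

Satisfiable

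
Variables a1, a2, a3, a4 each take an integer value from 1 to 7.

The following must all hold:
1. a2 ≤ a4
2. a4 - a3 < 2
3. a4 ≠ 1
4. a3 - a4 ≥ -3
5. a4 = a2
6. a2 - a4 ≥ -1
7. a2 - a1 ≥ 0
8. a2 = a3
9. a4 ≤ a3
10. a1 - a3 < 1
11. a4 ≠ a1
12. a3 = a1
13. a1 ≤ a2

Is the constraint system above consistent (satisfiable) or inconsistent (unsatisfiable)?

From constraints 5, 8, and 12, a4 = a2 = a3 = a1, so a4 = a1. But constraint 11 says a4 ≠ a1. Contradiction.

Unsatisfiable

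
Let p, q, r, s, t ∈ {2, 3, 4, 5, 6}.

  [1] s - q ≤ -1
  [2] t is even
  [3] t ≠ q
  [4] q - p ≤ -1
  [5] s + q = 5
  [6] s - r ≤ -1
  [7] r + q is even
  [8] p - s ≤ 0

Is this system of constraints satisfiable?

Unsatisfiable

Constraints 1, 4, and 8 give q − s ≥ 1, s − p ≥ 0, p − q ≥ 1.
Adding all 3 inequalities: the left sides telescope to 0, and the right sides sum to 1 + 0 + 1 = 2. So 0 ≥ 2, which is false.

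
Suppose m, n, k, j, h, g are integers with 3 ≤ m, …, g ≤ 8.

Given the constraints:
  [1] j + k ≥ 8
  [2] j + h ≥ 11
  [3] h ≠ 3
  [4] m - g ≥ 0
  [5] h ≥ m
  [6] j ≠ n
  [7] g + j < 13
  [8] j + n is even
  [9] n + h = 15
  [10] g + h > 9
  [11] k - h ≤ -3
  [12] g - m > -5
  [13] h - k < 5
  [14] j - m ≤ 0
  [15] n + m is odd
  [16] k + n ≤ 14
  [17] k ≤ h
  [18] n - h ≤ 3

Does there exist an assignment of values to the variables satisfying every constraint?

Satisfiable

The assignment m = 7, n = 8, k = 4, j = 6, h = 7, g = 4 works:
  constraint 1 holds since j + k = 10.
  constraint 2 holds since j + h = 13.
  constraint 4 holds since m - g = 3.
The rest check out directly.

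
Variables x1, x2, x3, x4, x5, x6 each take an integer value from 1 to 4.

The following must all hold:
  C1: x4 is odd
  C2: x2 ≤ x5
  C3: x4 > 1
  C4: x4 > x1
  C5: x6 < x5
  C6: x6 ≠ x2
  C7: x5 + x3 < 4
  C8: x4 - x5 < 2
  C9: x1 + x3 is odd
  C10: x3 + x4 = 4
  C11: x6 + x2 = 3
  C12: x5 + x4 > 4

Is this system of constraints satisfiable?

Try x1 = 2, x2 = 2, x3 = 1, x4 = 3, x5 = 2, x6 = 1.
Check constraint 7: x5 + x3 = 3; constraint 8: x4 - x5 = 1. The remaining constraints are straightforward to verify.

Satisfiable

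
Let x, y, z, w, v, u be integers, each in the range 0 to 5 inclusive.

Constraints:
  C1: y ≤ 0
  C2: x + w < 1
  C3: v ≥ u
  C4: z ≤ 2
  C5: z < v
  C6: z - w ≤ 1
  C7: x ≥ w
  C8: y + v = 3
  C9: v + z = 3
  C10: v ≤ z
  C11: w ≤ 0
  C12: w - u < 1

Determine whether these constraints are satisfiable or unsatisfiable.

From constraint 1: y ≤ 0. From constraints 4 and 10: v ≤ z ≤ 2. Hence y + v ≤ 2. But constraint 8 requires y + v = 3, and 3 > 2. Contradiction.

Unsatisfiable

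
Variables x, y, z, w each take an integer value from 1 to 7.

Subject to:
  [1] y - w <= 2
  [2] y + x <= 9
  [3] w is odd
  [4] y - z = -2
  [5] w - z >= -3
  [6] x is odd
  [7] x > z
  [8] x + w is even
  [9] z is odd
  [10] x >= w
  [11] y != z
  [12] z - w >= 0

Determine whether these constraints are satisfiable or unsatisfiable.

Try x = 7, y = 1, z = 3, w = 1.
Check constraint 1: y - w = 0; constraint 2: y + x = 8. The remaining constraints are straightforward to verify.

Satisfiable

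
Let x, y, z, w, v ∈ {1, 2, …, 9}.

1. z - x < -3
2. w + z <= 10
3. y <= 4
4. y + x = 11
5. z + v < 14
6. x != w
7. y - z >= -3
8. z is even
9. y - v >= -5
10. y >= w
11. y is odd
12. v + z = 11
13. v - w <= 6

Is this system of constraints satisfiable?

Satisfiable

Try x = 8, y = 3, z = 4, w = 3, v = 7.
Check constraint 1: z - x = -4; constraint 2: w + z = 7; constraint 4: y + x = 11. The remaining constraints are straightforward to verify.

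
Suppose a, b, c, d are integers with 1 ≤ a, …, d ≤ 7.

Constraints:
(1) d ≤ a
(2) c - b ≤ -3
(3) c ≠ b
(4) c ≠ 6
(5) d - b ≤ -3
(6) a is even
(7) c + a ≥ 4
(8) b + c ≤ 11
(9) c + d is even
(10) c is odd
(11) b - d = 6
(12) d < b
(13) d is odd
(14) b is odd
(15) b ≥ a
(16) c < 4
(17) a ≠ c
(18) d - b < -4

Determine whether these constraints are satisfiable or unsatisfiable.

Take a = 6, b = 7, c = 1, d = 1. Then constraint 2: c - b = -6; constraint 5: d - b = -6; constraint 7: c + a = 7, and every other listed constraint is also met.

Satisfiable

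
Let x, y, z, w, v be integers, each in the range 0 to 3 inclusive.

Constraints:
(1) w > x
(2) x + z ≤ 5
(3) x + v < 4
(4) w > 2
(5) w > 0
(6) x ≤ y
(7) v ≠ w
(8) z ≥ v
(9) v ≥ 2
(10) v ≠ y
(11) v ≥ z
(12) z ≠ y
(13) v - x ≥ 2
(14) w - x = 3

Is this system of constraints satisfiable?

Take x = 0, y = 0, z = 2, w = 3, v = 2. Then constraint 2: x + z = 2; constraint 3: x + v = 2, and every other listed constraint is also met.

Satisfiable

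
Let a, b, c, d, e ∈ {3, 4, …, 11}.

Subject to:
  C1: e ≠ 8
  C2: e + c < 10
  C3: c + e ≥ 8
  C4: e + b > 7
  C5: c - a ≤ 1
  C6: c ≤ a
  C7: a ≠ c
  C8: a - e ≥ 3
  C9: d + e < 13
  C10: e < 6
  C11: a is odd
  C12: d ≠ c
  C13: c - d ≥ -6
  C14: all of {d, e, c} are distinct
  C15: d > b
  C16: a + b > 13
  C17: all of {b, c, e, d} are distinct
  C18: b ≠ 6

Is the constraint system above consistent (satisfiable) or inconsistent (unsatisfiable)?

Setting (a, b, c, d, e) = (7, 7, 6, 9, 3) satisfies everything: constraint 2: e + c = 9; constraint 3: c + e = 9; constraint 4: e + b = 10, and the others follow.

Satisfiable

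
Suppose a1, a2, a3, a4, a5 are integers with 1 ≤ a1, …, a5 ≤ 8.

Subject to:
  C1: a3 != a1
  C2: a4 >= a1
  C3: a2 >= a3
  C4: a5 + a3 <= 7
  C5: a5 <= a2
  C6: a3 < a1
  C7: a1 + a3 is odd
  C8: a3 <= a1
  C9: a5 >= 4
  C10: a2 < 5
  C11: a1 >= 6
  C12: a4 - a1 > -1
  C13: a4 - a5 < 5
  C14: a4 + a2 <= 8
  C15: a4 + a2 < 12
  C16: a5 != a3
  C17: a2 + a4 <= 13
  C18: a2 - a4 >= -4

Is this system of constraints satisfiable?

From constraints 2 and 11: a4 ≥ a1 ≥ 6. From constraints 5 and 9: a2 ≥ a5 ≥ 4. Hence a4 + a2 ≥ 10. But constraint 14 requires a4 + a2 ≤ 8, and 8 < 10. Contradiction.

Unsatisfiable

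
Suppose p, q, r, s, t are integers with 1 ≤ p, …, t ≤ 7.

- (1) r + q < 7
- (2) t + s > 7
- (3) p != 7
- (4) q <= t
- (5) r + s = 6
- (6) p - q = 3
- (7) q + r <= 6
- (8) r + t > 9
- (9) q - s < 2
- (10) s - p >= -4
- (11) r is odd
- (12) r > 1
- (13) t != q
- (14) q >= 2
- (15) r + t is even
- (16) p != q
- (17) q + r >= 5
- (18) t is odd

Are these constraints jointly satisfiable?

One satisfying assignment is p = 5, q = 2, r = 3, s = 3, t = 7.
For the less obvious constraints — constraint 1: r + q = 5; constraint 2: t + s = 10; constraint 5: r + s = 6 — and the others hold by inspection.

Satisfiable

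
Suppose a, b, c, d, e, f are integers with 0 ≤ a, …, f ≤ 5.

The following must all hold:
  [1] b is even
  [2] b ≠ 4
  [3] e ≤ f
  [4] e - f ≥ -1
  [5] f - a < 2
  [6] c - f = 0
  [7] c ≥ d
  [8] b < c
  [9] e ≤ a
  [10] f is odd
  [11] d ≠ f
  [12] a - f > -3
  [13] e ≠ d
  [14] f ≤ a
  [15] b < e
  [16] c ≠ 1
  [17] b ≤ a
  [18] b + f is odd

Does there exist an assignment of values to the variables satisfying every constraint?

Satisfiable

Take a = 3, b = 0, c = 3, d = 1, e = 3, f = 3. Then constraint 4: e - f = 0; constraint 5: f - a = 0, and every other listed constraint is also met.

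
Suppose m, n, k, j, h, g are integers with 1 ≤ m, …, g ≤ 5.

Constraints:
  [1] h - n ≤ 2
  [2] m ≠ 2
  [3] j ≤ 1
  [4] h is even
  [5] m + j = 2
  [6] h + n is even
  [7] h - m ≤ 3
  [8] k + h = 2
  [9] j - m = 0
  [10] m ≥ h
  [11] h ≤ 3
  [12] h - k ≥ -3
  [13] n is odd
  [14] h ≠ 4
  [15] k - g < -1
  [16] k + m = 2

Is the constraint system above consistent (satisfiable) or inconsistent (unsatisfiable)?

Constraint 4 makes h even and constraint 13 makes n odd, so h + n must be odd. Constraint 6 says h + n is even — contradiction.

Unsatisfiable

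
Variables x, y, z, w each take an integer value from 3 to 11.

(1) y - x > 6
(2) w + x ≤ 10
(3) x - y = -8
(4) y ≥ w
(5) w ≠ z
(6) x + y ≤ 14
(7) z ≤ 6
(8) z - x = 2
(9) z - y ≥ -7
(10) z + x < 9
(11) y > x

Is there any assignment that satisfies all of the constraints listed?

Setting (x, y, z, w) = (3, 11, 5, 6) satisfies everything: constraint 1: y - x = 8; constraint 2: w + x = 9; constraint 3: x - y = -8, and the others follow.

Satisfiable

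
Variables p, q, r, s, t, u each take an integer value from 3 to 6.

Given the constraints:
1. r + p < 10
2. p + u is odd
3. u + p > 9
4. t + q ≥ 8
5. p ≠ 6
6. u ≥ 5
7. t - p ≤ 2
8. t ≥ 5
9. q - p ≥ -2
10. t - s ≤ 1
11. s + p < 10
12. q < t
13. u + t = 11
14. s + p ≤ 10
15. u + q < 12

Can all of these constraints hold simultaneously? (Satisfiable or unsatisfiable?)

The assignment p = 5, q = 3, r = 4, s = 4, t = 5, u = 6 works:
  constraint 1 holds since r + p = 9.
  constraint 3 holds since u + p = 11.
  constraint 4 holds since t + q = 8.
The rest check out directly.

Satisfiable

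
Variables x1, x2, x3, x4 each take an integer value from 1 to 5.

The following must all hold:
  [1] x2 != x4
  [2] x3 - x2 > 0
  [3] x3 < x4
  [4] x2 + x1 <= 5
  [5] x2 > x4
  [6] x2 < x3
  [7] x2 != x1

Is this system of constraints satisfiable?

Unsatisfiable

Constraints 2, 3, and 5 give x2 < x3, x3 < x4, x4 < x2. Chaining: x2 < x3 < x4 < x2, which forces x2 < x2 — impossible.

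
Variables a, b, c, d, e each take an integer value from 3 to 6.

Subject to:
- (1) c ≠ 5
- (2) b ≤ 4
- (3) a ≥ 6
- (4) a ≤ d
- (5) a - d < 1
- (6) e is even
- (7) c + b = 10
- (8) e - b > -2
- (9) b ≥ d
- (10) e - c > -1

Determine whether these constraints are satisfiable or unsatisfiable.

From constraints 3 and 4: d ≥ a and a ≥ 6, so d ≥ 6. From constraints 2 and 9: d ≤ b and b ≤ 4, so d ≤ 4. But 4 < 6, so no value of d works.

Unsatisfiable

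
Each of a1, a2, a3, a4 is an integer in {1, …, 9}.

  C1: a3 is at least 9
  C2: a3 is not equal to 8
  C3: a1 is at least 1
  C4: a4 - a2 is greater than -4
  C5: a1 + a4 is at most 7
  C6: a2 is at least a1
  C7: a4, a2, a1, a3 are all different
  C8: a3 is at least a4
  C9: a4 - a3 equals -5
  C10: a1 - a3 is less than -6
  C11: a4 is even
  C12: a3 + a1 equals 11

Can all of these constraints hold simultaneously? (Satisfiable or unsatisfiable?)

Take a1 = 2, a2 = 6, a3 = 9, a4 = 4. Then constraint 4: a4 - a2 = -2; constraint 5: a1 + a4 = 6, and every other listed constraint is also met.

Satisfiable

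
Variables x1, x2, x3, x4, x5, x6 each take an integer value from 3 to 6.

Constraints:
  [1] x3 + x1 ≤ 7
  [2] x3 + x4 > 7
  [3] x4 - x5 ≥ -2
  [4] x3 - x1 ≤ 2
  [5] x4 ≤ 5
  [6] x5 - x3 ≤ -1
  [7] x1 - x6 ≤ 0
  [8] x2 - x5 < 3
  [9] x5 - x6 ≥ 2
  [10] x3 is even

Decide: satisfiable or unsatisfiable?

Unsatisfiable

Constraints 4, 6, 7, and 9 give x3 − x5 ≥ 1, x5 − x6 ≥ 2, x6 − x1 ≥ 0, x1 − x3 ≥ -2.
Adding all 4 inequalities: the left sides telescope to 0, and the right sides sum to 1 + 2 + 0 + (-2) = 1. So 0 ≥ 1, which is false.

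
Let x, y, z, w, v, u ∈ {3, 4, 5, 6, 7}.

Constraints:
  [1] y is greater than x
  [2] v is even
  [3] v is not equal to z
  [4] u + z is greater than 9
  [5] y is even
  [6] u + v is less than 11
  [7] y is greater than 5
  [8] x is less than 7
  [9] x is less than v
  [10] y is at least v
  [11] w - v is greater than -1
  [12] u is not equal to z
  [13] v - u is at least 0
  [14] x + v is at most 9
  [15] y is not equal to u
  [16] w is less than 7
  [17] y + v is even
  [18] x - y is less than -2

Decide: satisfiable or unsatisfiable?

Satisfiable

Take x = 3, y = 6, z = 6, w = 6, v = 4, u = 4. Then constraint 4: u + z = 10; constraint 6: u + v = 8, and every other listed constraint is also met.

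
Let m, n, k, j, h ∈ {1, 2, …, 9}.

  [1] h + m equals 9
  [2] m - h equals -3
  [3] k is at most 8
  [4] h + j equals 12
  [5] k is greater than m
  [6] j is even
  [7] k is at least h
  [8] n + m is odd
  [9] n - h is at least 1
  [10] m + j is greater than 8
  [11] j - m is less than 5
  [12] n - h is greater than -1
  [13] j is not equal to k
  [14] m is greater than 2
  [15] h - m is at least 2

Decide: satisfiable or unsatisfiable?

Setting (m, n, k, j, h) = (3, 8, 7, 6, 6) satisfies everything: constraint 1: h + m = 9; constraint 2: m - h = -3, and the others follow.

Satisfiable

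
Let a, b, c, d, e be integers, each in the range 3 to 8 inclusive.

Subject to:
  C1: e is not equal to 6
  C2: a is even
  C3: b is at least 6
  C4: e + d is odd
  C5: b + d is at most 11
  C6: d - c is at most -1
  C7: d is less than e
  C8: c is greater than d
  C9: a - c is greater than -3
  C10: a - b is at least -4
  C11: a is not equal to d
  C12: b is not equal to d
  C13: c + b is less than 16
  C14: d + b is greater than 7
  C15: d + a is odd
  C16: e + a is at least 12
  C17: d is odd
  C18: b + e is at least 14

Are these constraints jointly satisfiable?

Satisfiable

One satisfying assignment is a = 4, b = 7, c = 6, d = 3, e = 8.
For the less obvious constraints — constraint 5: b + d = 10; constraint 6: d - c = -3 — and the others hold by inspection.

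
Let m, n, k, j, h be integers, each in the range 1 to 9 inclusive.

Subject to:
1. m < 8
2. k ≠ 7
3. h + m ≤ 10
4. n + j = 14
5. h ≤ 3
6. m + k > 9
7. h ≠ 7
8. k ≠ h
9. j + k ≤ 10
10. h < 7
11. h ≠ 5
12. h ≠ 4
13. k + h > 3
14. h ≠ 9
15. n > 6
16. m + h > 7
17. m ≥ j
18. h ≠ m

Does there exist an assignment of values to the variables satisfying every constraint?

Try m = 7, n = 8, k = 3, j = 6, h = 1.
Check constraint 3: h + m = 8; constraint 4: n + j = 14. The remaining constraints are straightforward to verify.

Satisfiable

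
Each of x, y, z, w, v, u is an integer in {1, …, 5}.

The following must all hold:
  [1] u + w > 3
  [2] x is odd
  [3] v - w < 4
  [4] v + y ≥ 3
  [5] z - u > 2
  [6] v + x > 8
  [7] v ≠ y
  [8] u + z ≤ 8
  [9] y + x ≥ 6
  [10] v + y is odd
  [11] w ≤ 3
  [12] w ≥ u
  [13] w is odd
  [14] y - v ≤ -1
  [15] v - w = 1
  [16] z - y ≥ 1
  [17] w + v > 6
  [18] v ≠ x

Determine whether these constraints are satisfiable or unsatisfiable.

Satisfiable

Try x = 5, y = 1, z = 5, w = 3, v = 4, u = 2.
Check constraint 1: u + w = 5; constraint 3: v - w = 1; constraint 4: v + y = 5. The remaining constraints are straightforward to verify.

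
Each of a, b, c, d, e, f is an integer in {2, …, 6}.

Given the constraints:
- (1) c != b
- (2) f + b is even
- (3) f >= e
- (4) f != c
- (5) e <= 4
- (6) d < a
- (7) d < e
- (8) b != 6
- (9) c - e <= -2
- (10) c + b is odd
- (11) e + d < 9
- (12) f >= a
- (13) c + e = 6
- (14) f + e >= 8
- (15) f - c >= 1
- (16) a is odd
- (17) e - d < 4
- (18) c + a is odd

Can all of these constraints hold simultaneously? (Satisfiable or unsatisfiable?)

Satisfiable

The assignment a = 5, b = 3, c = 2, d = 3, e = 4, f = 5 works:
  constraint 9 holds since c - e = -2.
  constraint 11 holds since e + d = 7.
The rest check out directly.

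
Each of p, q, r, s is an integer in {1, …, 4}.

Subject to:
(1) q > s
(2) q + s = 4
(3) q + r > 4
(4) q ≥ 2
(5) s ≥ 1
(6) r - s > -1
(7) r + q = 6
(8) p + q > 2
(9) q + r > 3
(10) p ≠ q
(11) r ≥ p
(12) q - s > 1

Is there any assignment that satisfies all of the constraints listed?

Try p = 2, q = 3, r = 3, s = 1.
Check constraint 2: q + s = 4; constraint 3: q + r = 6; constraint 6: r - s = 2. The remaining constraints are straightforward to verify.

Satisfiable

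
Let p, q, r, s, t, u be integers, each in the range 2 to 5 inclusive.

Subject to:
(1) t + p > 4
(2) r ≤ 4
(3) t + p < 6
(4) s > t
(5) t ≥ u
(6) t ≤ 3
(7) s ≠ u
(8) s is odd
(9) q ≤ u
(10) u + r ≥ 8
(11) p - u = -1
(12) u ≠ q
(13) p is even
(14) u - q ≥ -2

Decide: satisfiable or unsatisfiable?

From constraints 5 and 6: u ≤ t ≤ 3. From constraint 2: r ≤ 4. Hence u + r ≤ 7. But constraint 10 requires u + r ≥ 8, and 8 > 7. Contradiction.

Unsatisfiable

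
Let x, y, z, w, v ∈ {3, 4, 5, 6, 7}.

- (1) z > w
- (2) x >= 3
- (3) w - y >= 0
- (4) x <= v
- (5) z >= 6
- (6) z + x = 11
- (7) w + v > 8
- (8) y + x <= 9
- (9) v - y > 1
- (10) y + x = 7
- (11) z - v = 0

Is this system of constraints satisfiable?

Try x = 4, y = 3, z = 7, w = 3, v = 7.
Check constraint 3: w - y = 0; constraint 6: z + x = 11; constraint 7: w + v = 10. The remaining constraints are straightforward to verify.

Satisfiable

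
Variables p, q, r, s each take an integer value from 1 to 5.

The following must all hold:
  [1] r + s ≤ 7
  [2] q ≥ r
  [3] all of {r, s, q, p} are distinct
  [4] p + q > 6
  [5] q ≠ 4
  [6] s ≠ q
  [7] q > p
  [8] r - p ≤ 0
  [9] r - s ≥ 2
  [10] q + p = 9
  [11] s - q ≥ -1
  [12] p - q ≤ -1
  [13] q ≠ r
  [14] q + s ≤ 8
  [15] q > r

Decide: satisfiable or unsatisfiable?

Constraints 8, 9, 11, and 12 give s − q ≥ -1, q − p ≥ 1, p − r ≥ 0, r − s ≥ 2.
Adding all 4 inequalities: the left sides telescope to 0, and the right sides sum to (-1) + 1 + 0 + 2 = 2. So 0 ≥ 2, which is false.

Unsatisfiable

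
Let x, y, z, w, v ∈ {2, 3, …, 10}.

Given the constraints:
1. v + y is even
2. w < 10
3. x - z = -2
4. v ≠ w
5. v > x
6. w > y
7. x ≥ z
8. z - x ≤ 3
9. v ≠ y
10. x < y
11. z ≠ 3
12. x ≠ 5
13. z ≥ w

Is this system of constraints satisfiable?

Unsatisfiable

Constraints 6, 7, 10, and 13 give w ≤ z, z ≤ x, x < y, y < w. Chaining: w ≤ z ≤ x < y < w, which forces w < w — impossible.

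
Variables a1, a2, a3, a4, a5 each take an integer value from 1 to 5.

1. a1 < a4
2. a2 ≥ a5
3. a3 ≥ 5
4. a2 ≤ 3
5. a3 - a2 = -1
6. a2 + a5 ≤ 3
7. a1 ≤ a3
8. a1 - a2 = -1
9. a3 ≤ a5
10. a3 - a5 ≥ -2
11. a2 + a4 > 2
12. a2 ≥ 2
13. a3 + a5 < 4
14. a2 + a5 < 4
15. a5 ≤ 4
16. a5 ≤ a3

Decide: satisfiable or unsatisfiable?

From constraints 3 and 9: a5 ≥ a3 and a3 ≥ 5, so a5 ≥ 5. From constraints 2 and 4: a5 ≤ a2 and a2 ≤ 3, so a5 ≤ 3. But 3 < 5, so no value of a5 works.

Unsatisfiable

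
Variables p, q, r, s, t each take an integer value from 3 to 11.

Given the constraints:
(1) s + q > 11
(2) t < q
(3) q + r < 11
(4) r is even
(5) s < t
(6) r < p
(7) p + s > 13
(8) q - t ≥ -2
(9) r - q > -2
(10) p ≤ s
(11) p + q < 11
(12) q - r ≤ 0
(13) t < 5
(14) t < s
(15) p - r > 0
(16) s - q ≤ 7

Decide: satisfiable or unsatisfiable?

Unsatisfiable

Constraints 2, 5, 6, 10, and 12 give t < q, q ≤ r, r < p, p ≤ s, s < t. Chaining: t < q ≤ r < p ≤ s < t, which forces t < t — impossible.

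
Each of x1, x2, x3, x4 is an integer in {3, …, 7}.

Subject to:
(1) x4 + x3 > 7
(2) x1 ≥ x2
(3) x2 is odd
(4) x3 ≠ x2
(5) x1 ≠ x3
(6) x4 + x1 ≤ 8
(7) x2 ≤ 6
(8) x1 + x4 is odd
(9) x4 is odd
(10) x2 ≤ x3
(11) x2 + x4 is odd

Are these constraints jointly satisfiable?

Unsatisfiable

Constraint 3 makes x2 odd and constraint 9 makes x4 odd, so x2 + x4 must be even. Constraint 11 says x2 + x4 is odd — contradiction.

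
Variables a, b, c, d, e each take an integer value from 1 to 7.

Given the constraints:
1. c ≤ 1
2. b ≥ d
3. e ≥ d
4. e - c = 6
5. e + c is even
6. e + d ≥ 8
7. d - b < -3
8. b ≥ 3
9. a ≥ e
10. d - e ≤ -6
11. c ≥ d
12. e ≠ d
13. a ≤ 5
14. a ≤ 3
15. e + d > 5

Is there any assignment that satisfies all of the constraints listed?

From constraints 9 and 13: e ≤ a ≤ 5. From constraints 1 and 11: d ≤ c ≤ 1. Hence e + d ≤ 6. But constraint 6 requires e + d ≥ 8, and 8 > 6. Contradiction.

Unsatisfiable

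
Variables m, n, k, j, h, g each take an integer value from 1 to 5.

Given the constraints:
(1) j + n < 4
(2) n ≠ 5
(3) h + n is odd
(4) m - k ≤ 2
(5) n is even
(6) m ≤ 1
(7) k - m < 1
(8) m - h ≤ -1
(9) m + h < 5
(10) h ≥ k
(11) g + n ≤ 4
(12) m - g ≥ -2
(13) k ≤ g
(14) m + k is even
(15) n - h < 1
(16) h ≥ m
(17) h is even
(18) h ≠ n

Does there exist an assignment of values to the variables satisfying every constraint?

Unsatisfiable

Constraint 17 makes h even and constraint 5 makes n even, so h + n must be even. Constraint 3 says h + n is odd — contradiction.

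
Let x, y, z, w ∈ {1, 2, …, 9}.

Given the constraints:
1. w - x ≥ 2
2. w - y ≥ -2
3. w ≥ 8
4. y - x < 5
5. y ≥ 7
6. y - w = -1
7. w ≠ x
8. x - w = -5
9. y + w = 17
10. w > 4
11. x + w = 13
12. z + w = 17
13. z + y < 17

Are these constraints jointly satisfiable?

Setting (x, y, z, w) = (4, 8, 8, 9) satisfies everything: constraint 1: w - x = 5; constraint 2: w - y = 1, and the others follow.

Satisfiable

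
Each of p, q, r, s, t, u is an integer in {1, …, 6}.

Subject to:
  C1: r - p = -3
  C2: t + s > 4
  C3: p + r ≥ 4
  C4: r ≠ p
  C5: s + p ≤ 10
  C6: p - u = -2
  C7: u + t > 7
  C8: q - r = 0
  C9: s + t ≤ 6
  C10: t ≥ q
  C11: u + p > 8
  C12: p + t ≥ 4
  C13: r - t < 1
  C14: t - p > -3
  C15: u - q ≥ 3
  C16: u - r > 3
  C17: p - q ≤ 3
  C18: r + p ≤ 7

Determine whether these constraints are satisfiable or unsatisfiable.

The assignment p = 4, q = 1, r = 1, s = 3, t = 3, u = 6 works:
  constraint 1 holds since r - p = -3.
  constraint 2 holds since t + s = 6.
The rest check out directly.

Satisfiable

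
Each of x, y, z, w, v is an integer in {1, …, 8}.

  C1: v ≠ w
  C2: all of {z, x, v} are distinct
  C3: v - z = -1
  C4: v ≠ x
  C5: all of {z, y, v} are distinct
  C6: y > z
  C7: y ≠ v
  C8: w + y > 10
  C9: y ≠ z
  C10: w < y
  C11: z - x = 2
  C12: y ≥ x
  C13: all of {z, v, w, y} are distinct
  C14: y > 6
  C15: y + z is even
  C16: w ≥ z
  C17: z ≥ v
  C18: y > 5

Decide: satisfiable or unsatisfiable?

Satisfiable

The assignment x = 1, y = 7, z = 3, w = 4, v = 2 works:
  constraint 3 holds since v - z = -1.
  constraint 8 holds since w + y = 11.
The rest check out directly.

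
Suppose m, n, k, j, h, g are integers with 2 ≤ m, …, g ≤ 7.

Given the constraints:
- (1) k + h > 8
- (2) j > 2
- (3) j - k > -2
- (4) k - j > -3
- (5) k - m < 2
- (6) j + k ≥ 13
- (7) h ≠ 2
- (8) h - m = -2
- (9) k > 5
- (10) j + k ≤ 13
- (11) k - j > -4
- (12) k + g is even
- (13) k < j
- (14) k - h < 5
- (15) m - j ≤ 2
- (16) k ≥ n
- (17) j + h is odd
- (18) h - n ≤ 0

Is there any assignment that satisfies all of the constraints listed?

Setting (m, n, k, j, h, g) = (6, 6, 6, 7, 4, 2) satisfies everything: constraint 1: k + h = 10; constraint 3: j - k = 1; constraint 4: k - j = -1, and the others follow.

Satisfiable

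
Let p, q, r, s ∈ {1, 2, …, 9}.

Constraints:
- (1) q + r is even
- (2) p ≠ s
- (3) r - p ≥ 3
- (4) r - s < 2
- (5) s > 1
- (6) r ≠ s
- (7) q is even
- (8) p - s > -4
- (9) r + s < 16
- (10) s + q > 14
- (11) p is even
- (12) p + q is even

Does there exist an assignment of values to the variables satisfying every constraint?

Take p = 4, q = 8, r = 8, s = 7. Then constraint 3: r - p = 4; constraint 4: r - s = 1, and every other listed constraint is also met.

Satisfiable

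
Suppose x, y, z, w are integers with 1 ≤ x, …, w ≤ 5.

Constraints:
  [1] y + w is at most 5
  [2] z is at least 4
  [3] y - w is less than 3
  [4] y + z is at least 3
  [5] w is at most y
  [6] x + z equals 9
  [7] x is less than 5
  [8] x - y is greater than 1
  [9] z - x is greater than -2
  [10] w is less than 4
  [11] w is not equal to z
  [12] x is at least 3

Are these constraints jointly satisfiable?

Setting (x, y, z, w) = (4, 1, 5, 1) satisfies everything: constraint 1: y + w = 2; constraint 3: y - w = 0, and the others follow.

Satisfiable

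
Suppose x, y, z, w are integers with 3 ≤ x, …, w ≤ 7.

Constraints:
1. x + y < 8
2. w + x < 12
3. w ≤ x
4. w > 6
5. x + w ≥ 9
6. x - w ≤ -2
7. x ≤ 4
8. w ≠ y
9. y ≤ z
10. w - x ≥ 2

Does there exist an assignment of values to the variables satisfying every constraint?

Unsatisfiable

From constraint 4: w ≥ 7. From constraints 3 and 7: w ≤ x and x ≤ 4, so w ≤ 4. But 4 < 7, so no value of w works.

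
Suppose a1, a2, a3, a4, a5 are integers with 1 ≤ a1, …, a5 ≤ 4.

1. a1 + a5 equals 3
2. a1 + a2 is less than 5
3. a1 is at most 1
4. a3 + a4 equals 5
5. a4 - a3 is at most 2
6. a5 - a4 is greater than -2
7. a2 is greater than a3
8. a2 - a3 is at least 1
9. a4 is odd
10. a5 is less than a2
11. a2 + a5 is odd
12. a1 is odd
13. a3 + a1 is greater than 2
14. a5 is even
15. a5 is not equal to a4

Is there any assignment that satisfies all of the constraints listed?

Satisfiable

One satisfying assignment is a1 = 1, a2 = 3, a3 = 2, a4 = 3, a5 = 2.
For the less obvious constraints — constraint 1: a1 + a5 = 3; constraint 2: a1 + a2 = 4; constraint 4: a3 + a4 = 5 — and the others hold by inspection.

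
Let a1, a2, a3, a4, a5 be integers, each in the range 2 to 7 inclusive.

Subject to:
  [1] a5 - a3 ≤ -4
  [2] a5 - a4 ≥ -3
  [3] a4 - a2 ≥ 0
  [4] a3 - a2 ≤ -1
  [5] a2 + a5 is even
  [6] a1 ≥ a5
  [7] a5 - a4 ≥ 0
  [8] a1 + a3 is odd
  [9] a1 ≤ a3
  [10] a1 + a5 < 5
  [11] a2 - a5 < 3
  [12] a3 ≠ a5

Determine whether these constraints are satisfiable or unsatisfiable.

Constraints 1, 2, 3, and 4 give a4 − a2 ≥ 0, a2 − a3 ≥ 1, a3 − a5 ≥ 4, a5 − a4 ≥ -3.
Adding all 4 inequalities: the left sides telescope to 0, and the right sides sum to 0 + 1 + 4 + (-3) = 2. So 0 ≥ 2, which is false.

Unsatisfiable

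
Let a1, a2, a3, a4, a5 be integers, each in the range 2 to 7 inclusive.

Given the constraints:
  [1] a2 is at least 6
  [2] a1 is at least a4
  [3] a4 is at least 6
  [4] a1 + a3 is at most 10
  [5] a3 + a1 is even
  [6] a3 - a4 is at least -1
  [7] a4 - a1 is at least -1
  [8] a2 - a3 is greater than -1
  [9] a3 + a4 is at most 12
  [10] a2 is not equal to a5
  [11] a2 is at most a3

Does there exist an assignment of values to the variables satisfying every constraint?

Unsatisfiable

From constraints 2 and 3: a1 ≥ a4 ≥ 6. From constraints 1 and 11: a3 ≥ a2 ≥ 6. Hence a1 + a3 ≥ 12. But constraint 4 requires a1 + a3 ≤ 10, and 10 < 12. Contradiction.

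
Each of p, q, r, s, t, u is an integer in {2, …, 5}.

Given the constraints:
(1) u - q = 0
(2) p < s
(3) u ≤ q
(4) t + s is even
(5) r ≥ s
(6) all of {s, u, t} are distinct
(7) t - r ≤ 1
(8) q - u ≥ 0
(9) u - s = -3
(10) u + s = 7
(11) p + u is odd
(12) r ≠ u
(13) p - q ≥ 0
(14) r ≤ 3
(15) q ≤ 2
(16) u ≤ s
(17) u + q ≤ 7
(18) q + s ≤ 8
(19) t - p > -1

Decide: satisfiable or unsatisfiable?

Unsatisfiable

From constraints 3 and 15: u ≤ q ≤ 2. From constraints 5 and 14: s ≤ r ≤ 3. Hence u + s ≤ 5. But constraint 10 requires u + s = 7, and 7 > 5. Contradiction.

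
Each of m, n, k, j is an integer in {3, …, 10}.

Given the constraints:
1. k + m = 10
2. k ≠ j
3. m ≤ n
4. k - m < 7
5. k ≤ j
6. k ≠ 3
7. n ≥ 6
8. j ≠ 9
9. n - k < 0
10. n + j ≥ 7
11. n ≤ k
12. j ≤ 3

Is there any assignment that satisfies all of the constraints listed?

From constraints 7 and 11: k ≥ n and n ≥ 6, so k ≥ 6. From constraints 5 and 12: k ≤ j and j ≤ 3, so k ≤ 3. But 3 < 6, so no value of k works.

Unsatisfiable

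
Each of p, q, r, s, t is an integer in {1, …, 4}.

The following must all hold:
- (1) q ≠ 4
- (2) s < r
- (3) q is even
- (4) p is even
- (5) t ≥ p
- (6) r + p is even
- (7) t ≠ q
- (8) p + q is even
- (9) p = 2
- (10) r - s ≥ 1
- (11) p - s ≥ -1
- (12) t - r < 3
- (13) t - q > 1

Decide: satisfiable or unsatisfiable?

Satisfiable

Try p = 2, q = 2, r = 4, s = 2, t = 4.
Check constraint 10: r - s = 2; constraint 11: p - s = 0; constraint 12: t - r = 0. The remaining constraints are straightforward to verify.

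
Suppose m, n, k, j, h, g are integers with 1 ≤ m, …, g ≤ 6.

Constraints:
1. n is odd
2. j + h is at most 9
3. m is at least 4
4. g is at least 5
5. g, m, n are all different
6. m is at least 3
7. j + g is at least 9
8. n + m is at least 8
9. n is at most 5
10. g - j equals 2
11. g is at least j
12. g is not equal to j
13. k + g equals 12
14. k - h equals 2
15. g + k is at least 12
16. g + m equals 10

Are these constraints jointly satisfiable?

Satisfiable

Take m = 4, n = 5, k = 6, j = 4, h = 4, g = 6. Then constraint 2: j + h = 8; constraint 7: j + g = 10, and every other listed constraint is also met.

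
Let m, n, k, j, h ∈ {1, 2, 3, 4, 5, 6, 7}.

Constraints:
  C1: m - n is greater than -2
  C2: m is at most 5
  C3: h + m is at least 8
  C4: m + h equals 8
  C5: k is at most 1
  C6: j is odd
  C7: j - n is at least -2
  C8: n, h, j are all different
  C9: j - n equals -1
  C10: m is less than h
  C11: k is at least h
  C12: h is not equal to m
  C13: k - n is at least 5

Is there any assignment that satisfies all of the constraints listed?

From constraints 5 and 11: h ≤ k ≤ 1. From constraint 2: m ≤ 5. Hence h + m ≤ 6. But constraint 3 requires h + m ≥ 8, and 8 > 6. Contradiction.

Unsatisfiable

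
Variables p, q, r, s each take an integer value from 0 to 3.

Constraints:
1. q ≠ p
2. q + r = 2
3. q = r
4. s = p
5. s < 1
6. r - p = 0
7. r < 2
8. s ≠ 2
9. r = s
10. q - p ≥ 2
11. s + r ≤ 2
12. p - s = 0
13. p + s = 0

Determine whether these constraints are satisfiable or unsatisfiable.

From constraints 3, 4, and 9, q = r = s = p, so q = p. But constraint 1 says q ≠ p. Contradiction.

Unsatisfiable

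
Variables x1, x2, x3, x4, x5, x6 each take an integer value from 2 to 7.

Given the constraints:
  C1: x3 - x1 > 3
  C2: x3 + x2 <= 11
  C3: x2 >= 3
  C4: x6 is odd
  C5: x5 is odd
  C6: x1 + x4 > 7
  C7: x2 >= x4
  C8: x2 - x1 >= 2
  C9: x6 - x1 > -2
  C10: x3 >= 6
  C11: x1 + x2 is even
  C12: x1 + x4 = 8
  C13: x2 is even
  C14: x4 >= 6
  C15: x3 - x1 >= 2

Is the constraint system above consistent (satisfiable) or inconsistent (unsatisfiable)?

From constraint 10: x3 ≥ 6. From constraints 7 and 14: x2 ≥ x4 ≥ 6. Hence x3 + x2 ≥ 12. But constraint 2 requires x3 + x2 ≤ 11, and 11 < 12. Contradiction.

Unsatisfiable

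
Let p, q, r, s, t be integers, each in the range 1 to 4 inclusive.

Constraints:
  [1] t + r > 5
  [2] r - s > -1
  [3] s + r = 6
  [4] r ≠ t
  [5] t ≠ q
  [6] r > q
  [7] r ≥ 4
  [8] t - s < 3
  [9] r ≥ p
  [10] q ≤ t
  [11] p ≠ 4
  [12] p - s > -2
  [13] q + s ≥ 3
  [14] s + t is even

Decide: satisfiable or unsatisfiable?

Setting (p, q, r, s, t) = (2, 1, 4, 2, 2) satisfies everything: constraint 1: t + r = 6; constraint 2: r - s = 2, and the others follow.

Satisfiable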